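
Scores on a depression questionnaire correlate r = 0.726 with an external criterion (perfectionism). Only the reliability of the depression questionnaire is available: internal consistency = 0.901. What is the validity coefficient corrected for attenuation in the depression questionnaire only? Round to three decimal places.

Single correction: r_c = r_obs / √r_xx = 0.726 / √0.901 = 0.726 / 0.9492 ≈ 0.765.

0.765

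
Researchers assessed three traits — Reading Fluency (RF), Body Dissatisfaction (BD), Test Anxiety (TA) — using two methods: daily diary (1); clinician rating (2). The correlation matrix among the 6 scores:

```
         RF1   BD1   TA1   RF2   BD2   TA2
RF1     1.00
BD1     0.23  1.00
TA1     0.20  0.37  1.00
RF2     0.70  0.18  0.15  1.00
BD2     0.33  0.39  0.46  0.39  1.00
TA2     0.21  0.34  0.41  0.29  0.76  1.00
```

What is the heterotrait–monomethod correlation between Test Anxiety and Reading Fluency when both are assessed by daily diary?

0.20

Different traits, same method: r(TA1, RF1) = 0.20.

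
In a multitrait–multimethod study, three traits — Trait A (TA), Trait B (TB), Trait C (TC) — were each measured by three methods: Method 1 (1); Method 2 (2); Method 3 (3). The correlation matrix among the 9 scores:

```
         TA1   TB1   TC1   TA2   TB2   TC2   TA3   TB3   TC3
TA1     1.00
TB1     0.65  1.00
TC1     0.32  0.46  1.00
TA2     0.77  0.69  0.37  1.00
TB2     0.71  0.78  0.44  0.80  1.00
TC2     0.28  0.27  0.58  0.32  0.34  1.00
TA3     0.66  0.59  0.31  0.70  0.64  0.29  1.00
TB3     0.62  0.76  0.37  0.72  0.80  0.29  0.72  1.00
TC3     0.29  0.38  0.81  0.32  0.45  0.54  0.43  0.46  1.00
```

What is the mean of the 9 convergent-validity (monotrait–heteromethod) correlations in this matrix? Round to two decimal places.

Convergent values: 0.77, 0.66, 0.70, 0.78, 0.76, 0.80, 0.58, 0.81, 0.54; mean = 6.40/9 = 0.71.

0.71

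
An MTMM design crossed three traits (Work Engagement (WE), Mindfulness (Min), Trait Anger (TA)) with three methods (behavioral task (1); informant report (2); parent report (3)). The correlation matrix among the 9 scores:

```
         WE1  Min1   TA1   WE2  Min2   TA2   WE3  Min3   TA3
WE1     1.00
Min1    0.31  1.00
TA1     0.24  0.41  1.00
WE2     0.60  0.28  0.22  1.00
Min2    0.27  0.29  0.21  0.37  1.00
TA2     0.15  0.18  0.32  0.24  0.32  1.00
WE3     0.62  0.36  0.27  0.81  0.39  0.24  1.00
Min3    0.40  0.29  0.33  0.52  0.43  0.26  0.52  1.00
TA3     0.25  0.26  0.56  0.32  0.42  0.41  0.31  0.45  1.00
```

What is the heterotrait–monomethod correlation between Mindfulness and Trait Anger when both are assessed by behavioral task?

0.41

Different traits, same method: r(Min1, TA1) = 0.41.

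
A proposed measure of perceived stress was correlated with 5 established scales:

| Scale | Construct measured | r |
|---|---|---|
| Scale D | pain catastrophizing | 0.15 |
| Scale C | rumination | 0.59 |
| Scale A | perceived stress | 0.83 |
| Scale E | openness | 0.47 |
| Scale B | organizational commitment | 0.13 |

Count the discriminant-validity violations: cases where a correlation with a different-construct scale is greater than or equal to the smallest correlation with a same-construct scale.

0

Convergent (same construct = perceived stress): Scale A.
Smallest convergent = 0.83. Discriminant values: 0.15, 0.59, 0.47, 0.13; count ≥ 0.83 → 0.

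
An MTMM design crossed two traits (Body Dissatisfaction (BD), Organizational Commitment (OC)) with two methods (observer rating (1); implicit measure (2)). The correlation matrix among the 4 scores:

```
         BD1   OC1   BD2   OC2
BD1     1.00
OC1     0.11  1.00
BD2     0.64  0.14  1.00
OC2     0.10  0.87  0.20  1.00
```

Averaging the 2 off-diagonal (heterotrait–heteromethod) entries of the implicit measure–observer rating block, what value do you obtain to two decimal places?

HTHM values (method 2 × method 1): 0.14, 0.10; mean = 0.24/2 = 0.12.

0.12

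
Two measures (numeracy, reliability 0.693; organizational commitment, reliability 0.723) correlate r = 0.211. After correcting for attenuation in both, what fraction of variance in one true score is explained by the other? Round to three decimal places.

Disattenuated r = 0.211 / √(0.693 × 0.723) = 0.211 / 0.7078 = 0.2981.
Shared true-score variance = 0.2981² = 0.0889 ≈ 0.089.

0.089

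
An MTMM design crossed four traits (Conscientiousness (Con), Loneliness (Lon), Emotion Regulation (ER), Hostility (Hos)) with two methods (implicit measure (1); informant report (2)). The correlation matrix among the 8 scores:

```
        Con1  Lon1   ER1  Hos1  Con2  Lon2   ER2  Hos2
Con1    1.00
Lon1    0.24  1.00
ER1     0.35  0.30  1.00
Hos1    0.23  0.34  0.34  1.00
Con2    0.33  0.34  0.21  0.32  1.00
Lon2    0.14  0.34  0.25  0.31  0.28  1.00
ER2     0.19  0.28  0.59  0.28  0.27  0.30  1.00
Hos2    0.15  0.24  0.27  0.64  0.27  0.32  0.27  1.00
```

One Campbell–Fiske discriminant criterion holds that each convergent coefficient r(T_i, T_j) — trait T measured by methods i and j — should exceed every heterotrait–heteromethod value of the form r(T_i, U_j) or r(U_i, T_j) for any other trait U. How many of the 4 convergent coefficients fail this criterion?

Each convergent coefficient versus the relevant comparison correlations:
Con (methods 1·2): 0.33 vs {0.14, 0.34, 0.19, 0.21, 0.15, 0.32} → fail.
Lon (methods 1·2): 0.34 vs {0.34, 0.14, 0.28, 0.25, 0.24, 0.31} → fail.
ER (methods 1·2): 0.59 vs {0.21, 0.19, 0.25, 0.28, 0.27, 0.28} → pass.
Hos (methods 1·2): 0.64 vs {0.32, 0.15, 0.31, 0.24, 0.28, 0.27} → pass.
2 of 4 fail.

2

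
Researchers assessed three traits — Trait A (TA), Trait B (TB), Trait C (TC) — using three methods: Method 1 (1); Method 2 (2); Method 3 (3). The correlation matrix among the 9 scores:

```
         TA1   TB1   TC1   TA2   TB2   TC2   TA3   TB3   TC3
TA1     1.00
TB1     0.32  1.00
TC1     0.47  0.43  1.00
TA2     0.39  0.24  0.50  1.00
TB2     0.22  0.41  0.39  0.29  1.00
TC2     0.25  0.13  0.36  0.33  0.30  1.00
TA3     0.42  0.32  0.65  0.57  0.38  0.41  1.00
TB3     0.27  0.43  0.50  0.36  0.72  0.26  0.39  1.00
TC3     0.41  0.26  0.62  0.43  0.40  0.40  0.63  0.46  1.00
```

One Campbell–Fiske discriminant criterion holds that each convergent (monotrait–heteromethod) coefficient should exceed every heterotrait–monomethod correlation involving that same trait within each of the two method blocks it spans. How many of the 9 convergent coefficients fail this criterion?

Each convergent coefficient versus the relevant comparison correlations:
TA (methods 1·2): 0.39 vs {0.32, 0.29, 0.47, 0.33} → fail.
TA (methods 1·3): 0.42 vs {0.32, 0.39, 0.47, 0.63} → fail.
TA (methods 2·3): 0.57 vs {0.29, 0.39, 0.33, 0.63} → fail.
TB (methods 1·2): 0.41 vs {0.32, 0.29, 0.43, 0.30} → fail.
TB (methods 1·3): 0.43 vs {0.32, 0.39, 0.43, 0.46} → fail.
TB (methods 2·3): 0.72 vs {0.29, 0.39, 0.30, 0.46} → pass.
TC (methods 1·2): 0.36 vs {0.47, 0.33, 0.43, 0.30} → fail.
TC (methods 1·3): 0.62 vs {0.47, 0.63, 0.43, 0.46} → fail.
TC (methods 2·3): 0.40 vs {0.33, 0.63, 0.30, 0.46} → fail.
8 of 9 fail.

8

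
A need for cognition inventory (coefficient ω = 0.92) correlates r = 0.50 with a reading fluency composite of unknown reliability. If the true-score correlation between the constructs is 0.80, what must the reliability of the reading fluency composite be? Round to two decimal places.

0.42

r_true = r_obs / √(r_xx · r_yy) ⇒ 0.80 = 0.50 / √(0.92 · r_yy).
√(0.92 · r_yy) = 0.50 / 0.80 = 0.6250; 0.92 · r_yy = 0.3906; r_yy = 0.3906 / 0.92 ≈ 0.42.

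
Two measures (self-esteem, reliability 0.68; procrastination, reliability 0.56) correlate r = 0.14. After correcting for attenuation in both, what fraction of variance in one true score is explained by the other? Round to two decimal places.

0.05

Disattenuated r = 0.14 / √(0.68 × 0.56) = 0.14 / 0.6171 = 0.2269.
Shared true-score variance = 0.2269² = 0.0515 ≈ 0.05.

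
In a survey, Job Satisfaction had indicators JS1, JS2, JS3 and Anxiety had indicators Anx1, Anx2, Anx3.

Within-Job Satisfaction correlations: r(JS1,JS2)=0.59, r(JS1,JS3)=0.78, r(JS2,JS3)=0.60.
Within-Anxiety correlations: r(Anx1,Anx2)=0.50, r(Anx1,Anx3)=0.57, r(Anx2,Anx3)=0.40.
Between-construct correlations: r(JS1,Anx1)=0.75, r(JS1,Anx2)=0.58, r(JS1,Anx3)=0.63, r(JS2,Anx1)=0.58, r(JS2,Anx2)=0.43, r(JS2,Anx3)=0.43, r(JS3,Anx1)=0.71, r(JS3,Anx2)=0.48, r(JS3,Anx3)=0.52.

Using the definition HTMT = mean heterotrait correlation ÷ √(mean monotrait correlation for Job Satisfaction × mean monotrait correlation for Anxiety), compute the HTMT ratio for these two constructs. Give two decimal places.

Mean between = 5.11/9 = 0.5678.
Mean within-JS = 1.97/3 = 0.6567; mean within-Anx = 1.47/3 = 0.4900.
Geometric mean = √(0.6567 × 0.4900) = 0.5673.
HTMT = 0.5678 / 0.5673 = 1.00.

1.00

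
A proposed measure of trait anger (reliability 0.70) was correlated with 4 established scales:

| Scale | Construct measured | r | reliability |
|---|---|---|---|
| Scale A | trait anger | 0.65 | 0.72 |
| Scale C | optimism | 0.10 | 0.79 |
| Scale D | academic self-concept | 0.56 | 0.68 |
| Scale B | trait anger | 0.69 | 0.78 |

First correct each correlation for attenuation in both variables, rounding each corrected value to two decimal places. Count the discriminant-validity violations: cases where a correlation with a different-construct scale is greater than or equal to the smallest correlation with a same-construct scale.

Disattenuated r (r / √(r_scale · r_new)):
  Scale A (conv): 0.65 / √(0.72·0.70) = 0.92
  Scale C (disc): 0.10 / √(0.79·0.70) = 0.13
  Scale D (disc): 0.56 / √(0.68·0.70) = 0.81
  Scale B (conv): 0.69 / √(0.78·0.70) = 0.93
Smallest convergent = 0.92. Discriminant values: 0.13, 0.81; count ≥ 0.92 → 0.

0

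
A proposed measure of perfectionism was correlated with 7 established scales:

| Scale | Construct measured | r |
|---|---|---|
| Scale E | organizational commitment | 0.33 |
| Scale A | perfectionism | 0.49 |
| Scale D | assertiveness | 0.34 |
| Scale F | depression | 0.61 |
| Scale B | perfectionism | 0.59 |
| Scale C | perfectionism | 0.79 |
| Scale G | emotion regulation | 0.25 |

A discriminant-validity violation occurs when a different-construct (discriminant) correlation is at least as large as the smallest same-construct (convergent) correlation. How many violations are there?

Convergent (same construct = perfectionism): Scale A, Scale B, Scale C.
Smallest convergent = 0.49. Discriminant values: 0.33, 0.34, 0.61, 0.25; count ≥ 0.49 → 1.

1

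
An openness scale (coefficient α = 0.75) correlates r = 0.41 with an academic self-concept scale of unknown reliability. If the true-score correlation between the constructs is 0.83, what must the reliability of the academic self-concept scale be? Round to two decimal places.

0.33

r_true = r_obs / √(r_xx · r_yy) ⇒ 0.83 = 0.41 / √(0.75 · r_yy).
√(0.75 · r_yy) = 0.41 / 0.83 = 0.4940; 0.75 · r_yy = 0.2440; r_yy = 0.2440 / 0.75 ≈ 0.33.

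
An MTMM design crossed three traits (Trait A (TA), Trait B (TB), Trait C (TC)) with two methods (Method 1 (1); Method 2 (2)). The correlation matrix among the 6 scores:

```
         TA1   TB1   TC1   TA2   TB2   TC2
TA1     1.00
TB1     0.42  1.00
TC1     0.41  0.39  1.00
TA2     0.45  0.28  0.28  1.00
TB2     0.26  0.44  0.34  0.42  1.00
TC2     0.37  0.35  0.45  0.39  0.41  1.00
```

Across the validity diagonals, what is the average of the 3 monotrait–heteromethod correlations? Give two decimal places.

Convergent values: 0.45, 0.44, 0.45; mean = 1.34/3 = 0.45.

0.45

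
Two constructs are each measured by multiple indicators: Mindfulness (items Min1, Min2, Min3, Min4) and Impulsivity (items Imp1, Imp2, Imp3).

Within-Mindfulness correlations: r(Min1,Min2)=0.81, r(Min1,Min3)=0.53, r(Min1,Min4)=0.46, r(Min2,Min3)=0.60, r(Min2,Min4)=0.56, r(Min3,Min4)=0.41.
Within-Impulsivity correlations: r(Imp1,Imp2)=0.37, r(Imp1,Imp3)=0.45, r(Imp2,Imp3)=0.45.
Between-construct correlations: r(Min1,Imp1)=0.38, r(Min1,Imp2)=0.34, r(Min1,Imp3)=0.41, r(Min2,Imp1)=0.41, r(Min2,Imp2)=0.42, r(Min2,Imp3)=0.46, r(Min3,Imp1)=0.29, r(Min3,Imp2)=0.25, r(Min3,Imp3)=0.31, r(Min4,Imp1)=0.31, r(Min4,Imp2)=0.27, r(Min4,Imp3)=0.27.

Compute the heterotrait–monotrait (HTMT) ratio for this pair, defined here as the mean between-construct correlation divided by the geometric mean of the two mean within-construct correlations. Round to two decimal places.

0.70

Between-construct mean = 4.12/12 = 0.3433.
Mean within-Min = 3.37/6 = 0.5617; mean within-Imp = 1.27/3 = 0.4233.
Geometric mean = √(0.5617 × 0.4233) = 0.4876.
HTMT = 0.3433 / 0.4876 = 0.70.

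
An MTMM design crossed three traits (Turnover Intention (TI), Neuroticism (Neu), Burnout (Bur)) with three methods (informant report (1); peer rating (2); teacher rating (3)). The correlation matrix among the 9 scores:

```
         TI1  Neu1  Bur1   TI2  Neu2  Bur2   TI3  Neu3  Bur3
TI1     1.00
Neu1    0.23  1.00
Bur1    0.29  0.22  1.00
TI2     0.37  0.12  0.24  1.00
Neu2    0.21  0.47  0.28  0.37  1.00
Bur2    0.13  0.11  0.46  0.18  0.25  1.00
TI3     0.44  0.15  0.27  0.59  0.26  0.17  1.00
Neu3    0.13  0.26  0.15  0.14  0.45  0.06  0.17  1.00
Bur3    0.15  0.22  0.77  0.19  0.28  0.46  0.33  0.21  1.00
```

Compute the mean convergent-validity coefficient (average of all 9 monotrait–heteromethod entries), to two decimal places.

Convergent values: 0.37, 0.44, 0.59, 0.47, 0.26, 0.45, 0.46, 0.77, 0.46; mean = 4.27/9 = 0.47.

0.47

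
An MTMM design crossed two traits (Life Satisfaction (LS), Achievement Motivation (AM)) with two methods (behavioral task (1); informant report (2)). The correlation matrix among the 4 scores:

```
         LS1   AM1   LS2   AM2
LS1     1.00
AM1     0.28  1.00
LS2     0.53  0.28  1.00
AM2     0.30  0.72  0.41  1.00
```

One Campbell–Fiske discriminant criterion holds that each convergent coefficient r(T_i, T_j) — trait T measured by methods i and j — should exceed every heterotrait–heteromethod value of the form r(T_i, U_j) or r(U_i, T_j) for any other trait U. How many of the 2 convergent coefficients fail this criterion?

0

Each convergent coefficient versus the relevant comparison correlations:
LS (methods 1·2): 0.53 vs {0.30, 0.28} → pass.
AM (methods 1·2): 0.72 vs {0.28, 0.30} → pass.
0 of 2 fail.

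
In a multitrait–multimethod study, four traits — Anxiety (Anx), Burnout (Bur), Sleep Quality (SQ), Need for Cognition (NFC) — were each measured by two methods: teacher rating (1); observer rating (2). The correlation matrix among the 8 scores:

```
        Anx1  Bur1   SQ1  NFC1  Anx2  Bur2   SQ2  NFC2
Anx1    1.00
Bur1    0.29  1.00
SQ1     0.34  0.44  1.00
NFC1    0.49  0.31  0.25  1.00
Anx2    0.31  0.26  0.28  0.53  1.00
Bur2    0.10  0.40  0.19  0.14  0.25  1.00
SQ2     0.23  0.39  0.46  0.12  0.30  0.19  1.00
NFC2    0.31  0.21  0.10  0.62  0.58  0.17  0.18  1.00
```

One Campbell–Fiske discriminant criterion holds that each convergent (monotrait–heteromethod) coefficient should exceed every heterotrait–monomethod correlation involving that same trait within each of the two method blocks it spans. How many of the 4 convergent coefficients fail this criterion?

2

Checking each validity diagonal entry against its comparison values:
Anx (methods 1·2): 0.31 vs {0.29, 0.25, 0.34, 0.30, 0.49, 0.58} → fail.
Bur (methods 1·2): 0.40 vs {0.29, 0.25, 0.44, 0.19, 0.31, 0.17} → fail.
SQ (methods 1·2): 0.46 vs {0.34, 0.30, 0.44, 0.19, 0.25, 0.18} → pass.
NFC (methods 1·2): 0.62 vs {0.49, 0.58, 0.31, 0.17, 0.25, 0.18} → pass.
2 of 4 fail.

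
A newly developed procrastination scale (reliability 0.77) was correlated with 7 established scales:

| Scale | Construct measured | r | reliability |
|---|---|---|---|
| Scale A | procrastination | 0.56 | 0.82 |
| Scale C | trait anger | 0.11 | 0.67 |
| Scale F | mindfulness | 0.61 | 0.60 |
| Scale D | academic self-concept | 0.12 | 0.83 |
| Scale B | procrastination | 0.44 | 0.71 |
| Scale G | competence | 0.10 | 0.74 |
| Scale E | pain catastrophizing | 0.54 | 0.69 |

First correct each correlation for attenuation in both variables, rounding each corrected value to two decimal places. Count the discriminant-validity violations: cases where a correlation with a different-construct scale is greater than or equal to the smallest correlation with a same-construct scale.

2

Disattenuated r (r / √(r_scale · r_new)):
  Scale A (conv): 0.56 / √(0.82·0.77) = 0.70
  Scale C (disc): 0.11 / √(0.67·0.77) = 0.15
  Scale F (disc): 0.61 / √(0.60·0.77) = 0.90
  Scale D (disc): 0.12 / √(0.83·0.77) = 0.15
  Scale B (conv): 0.44 / √(0.71·0.77) = 0.60
  Scale G (disc): 0.10 / √(0.74·0.77) = 0.13
  Scale E (disc): 0.54 / √(0.69·0.77) = 0.74
Smallest convergent = 0.60. Discriminant values: 0.15, 0.90, 0.15, 0.13, 0.74; count ≥ 0.60 → 2.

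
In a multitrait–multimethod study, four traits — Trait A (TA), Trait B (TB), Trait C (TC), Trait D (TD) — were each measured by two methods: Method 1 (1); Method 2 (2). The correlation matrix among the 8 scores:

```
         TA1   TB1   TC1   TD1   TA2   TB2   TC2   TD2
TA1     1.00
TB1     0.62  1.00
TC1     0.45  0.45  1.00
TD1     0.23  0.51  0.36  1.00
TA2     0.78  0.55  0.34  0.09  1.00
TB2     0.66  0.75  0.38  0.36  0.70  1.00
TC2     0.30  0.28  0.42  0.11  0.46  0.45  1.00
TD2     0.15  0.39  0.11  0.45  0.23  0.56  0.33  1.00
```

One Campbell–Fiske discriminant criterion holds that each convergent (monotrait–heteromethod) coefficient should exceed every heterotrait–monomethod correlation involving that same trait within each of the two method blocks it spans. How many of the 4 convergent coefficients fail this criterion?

2

Checking each validity diagonal entry against its comparison values:
TA (methods 1·2): 0.78 vs {0.62, 0.70, 0.45, 0.46, 0.23, 0.23} → pass.
TB (methods 1·2): 0.75 vs {0.62, 0.70, 0.45, 0.45, 0.51, 0.56} → pass.
TC (methods 1·2): 0.42 vs {0.45, 0.46, 0.45, 0.45, 0.36, 0.33} → fail.
TD (methods 1·2): 0.45 vs {0.23, 0.23, 0.51, 0.56, 0.36, 0.33} → fail.
2 of 4 fail.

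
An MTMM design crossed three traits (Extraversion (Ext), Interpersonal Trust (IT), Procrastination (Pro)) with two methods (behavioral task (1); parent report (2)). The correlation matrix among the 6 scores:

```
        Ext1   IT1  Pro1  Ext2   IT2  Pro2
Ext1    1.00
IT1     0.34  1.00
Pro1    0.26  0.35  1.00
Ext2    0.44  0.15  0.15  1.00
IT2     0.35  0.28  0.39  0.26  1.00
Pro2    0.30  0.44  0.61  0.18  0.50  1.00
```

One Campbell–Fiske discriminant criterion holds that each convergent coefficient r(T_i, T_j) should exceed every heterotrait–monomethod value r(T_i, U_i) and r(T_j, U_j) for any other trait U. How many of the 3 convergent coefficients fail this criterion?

Convergent coefficients and their comparison sets:
Ext (methods 1·2): 0.44 vs {0.34, 0.26, 0.26, 0.18} → pass.
IT (methods 1·2): 0.28 vs {0.34, 0.26, 0.35, 0.50} → fail.
Pro (methods 1·2): 0.61 vs {0.26, 0.18, 0.35, 0.50} → pass.
1 of 3 fail.

1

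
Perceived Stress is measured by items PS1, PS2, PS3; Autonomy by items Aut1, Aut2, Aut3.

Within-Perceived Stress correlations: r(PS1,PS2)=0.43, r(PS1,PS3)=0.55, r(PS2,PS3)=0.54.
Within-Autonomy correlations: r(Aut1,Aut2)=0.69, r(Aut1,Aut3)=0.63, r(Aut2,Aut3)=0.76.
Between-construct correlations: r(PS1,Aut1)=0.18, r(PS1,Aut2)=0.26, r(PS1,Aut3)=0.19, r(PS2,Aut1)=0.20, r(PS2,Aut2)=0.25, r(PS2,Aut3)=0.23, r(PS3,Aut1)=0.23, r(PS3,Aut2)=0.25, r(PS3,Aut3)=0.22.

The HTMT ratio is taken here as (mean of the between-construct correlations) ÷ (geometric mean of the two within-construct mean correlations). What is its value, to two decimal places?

Mean between = 2.01/9 = 0.2233.
Mean within-PS = 1.52/3 = 0.5067; mean within-Aut = 2.08/3 = 0.6933.
Geometric mean = √(0.5067 × 0.6933) = 0.5927.
HTMT = 0.2233 / 0.5927 = 0.38.

0.38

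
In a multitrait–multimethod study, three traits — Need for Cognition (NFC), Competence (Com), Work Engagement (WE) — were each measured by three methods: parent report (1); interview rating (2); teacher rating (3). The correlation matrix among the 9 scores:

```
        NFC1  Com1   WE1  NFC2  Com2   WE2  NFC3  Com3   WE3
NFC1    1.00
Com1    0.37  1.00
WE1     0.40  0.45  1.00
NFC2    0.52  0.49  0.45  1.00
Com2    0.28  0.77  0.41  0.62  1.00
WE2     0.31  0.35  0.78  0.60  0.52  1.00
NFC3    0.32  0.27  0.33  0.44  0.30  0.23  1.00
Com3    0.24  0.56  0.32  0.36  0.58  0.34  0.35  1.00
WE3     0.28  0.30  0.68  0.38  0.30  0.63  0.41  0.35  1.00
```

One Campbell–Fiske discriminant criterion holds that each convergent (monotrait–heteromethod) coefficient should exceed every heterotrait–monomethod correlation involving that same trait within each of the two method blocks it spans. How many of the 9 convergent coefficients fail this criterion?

4

Convergent coefficients and their comparison sets:
NFC (methods 1·2): 0.52 vs {0.37, 0.62, 0.40, 0.60} → fail.
NFC (methods 1·3): 0.32 vs {0.37, 0.35, 0.40, 0.41} → fail.
NFC (methods 2·3): 0.44 vs {0.62, 0.35, 0.60, 0.41} → fail.
Com (methods 1·2): 0.77 vs {0.37, 0.62, 0.45, 0.52} → pass.
Com (methods 1·3): 0.56 vs {0.37, 0.35, 0.45, 0.35} → pass.
Com (methods 2·3): 0.58 vs {0.62, 0.35, 0.52, 0.35} → fail.
WE (methods 1·2): 0.78 vs {0.40, 0.60, 0.45, 0.52} → pass.
WE (methods 1·3): 0.68 vs {0.40, 0.41, 0.45, 0.35} → pass.
WE (methods 2·3): 0.63 vs {0.60, 0.41, 0.52, 0.35} → pass.
4 of 9 fail.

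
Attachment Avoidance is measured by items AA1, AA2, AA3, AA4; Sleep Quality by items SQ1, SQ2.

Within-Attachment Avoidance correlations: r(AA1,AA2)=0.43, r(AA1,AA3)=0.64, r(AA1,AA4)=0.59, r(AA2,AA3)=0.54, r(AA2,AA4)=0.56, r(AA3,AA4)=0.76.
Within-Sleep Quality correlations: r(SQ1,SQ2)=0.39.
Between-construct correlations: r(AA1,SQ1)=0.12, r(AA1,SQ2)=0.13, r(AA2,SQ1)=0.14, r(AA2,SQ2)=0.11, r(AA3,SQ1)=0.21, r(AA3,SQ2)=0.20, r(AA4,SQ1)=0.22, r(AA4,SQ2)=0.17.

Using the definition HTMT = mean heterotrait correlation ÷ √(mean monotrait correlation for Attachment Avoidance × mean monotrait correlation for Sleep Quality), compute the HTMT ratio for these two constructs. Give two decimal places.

0.34

Between-construct mean = 1.30/8 = 0.1625.
Mean within-AA = 3.52/6 = 0.5867; mean within-SQ = 0.39/1 = 0.3900.
Geometric mean = √(0.5867 × 0.3900) = 0.4783.
HTMT = 0.1625 / 0.4783 = 0.34.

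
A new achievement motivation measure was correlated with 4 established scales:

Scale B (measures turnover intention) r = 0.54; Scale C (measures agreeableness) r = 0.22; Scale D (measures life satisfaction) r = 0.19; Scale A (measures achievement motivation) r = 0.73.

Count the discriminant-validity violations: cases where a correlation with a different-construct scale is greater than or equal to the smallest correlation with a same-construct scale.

0

Convergent (same construct = achievement motivation): Scale A.
Smallest convergent = 0.73. Discriminant values: 0.54, 0.22, 0.19; count ≥ 0.73 → 0.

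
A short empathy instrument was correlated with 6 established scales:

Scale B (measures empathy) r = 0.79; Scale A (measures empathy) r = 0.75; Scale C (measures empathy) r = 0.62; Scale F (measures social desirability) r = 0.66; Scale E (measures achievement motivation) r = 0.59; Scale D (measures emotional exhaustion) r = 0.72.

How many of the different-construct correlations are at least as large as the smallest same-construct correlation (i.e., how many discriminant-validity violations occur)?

2

Convergent (same construct = empathy): Scale B, Scale A, Scale C.
Smallest convergent = 0.62. Discriminant values: 0.66, 0.59, 0.72; count ≥ 0.62 → 2.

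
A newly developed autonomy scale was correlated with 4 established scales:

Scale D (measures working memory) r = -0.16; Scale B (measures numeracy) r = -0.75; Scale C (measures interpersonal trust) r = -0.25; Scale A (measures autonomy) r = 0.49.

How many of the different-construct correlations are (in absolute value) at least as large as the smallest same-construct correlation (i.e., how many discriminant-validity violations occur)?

Convergent (same construct = autonomy): Scale A.
Smallest convergent = 0.49. Discriminant |r|: 0.16, 0.75, 0.25; count ≥ 0.49 → 1.

1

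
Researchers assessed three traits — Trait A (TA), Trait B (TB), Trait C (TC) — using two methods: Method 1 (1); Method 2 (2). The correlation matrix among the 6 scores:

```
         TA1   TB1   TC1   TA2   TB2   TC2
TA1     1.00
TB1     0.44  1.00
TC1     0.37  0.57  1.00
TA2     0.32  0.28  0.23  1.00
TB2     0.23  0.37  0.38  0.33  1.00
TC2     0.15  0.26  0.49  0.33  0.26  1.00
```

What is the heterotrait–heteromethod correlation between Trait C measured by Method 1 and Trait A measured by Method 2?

Different traits and methods: r(TC1, TA2) = 0.23.

0.23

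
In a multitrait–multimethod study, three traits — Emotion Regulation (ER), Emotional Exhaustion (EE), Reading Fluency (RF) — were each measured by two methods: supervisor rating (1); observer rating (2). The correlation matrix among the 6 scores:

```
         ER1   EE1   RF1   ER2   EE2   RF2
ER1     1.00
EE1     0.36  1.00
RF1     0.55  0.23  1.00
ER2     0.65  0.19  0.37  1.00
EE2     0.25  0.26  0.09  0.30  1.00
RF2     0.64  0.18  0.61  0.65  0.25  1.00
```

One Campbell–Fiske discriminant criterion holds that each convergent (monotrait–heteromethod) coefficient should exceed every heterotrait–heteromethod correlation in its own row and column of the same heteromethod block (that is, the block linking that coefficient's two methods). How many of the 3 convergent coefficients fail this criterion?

Each convergent coefficient versus the relevant comparison correlations:
ER (methods 1·2): 0.65 vs {0.25, 0.19, 0.64, 0.37} → pass.
EE (methods 1·2): 0.26 vs {0.19, 0.25, 0.18, 0.09} → pass.
RF (methods 1·2): 0.61 vs {0.37, 0.64, 0.09, 0.18} → fail.
1 of 3 fail.

1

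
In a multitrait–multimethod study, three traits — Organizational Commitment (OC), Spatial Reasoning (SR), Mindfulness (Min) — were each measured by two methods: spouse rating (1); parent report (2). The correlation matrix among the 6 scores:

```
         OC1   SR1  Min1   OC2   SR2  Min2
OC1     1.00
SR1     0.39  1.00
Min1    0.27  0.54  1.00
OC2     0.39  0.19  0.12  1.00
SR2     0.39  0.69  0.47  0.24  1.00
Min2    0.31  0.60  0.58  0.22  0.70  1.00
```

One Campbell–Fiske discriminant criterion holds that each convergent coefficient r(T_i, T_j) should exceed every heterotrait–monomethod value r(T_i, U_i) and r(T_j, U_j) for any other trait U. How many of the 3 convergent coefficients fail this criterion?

Checking each validity diagonal entry against its comparison values:
OC (methods 1·2): 0.39 vs {0.39, 0.24, 0.27, 0.22} → fail.
SR (methods 1·2): 0.69 vs {0.39, 0.24, 0.54, 0.70} → fail.
Min (methods 1·2): 0.58 vs {0.27, 0.22, 0.54, 0.70} → fail.
3 of 3 fail.

3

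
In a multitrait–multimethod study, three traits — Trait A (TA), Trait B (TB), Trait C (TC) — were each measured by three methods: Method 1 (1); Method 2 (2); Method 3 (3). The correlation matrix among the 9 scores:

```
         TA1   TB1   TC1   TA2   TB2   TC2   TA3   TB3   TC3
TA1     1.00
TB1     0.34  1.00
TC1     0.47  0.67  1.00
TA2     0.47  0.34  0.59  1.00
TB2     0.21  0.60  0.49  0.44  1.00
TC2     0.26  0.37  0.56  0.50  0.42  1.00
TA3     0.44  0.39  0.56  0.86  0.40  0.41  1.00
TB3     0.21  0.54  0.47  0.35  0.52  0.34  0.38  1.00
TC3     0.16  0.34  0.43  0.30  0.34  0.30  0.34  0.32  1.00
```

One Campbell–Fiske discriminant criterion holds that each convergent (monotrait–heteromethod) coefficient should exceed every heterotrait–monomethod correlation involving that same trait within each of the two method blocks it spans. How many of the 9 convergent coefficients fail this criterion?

Checking each validity diagonal entry against its comparison values:
TA (methods 1·2): 0.47 vs {0.34, 0.44, 0.47, 0.50} → fail.
TA (methods 1·3): 0.44 vs {0.34, 0.38, 0.47, 0.34} → fail.
TA (methods 2·3): 0.86 vs {0.44, 0.38, 0.50, 0.34} → pass.
TB (methods 1·2): 0.60 vs {0.34, 0.44, 0.67, 0.42} → fail.
TB (methods 1·3): 0.54 vs {0.34, 0.38, 0.67, 0.32} → fail.
TB (methods 2·3): 0.52 vs {0.44, 0.38, 0.42, 0.32} → pass.
TC (methods 1·2): 0.56 vs {0.47, 0.50, 0.67, 0.42} → fail.
TC (methods 1·3): 0.43 vs {0.47, 0.34, 0.67, 0.32} → fail.
TC (methods 2·3): 0.30 vs {0.50, 0.34, 0.42, 0.32} → fail.
7 of 9 fail.

7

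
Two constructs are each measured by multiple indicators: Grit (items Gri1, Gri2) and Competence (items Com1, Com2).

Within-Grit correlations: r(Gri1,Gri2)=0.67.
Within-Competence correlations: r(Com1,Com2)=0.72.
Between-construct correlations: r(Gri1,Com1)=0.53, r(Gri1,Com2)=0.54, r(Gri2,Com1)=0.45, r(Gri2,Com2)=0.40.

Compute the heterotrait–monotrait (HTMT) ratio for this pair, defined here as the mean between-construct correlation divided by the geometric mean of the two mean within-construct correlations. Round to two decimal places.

Between-construct mean = 1.92/4 = 0.4800.
Mean within-Gri = 0.67/1 = 0.6700; mean within-Com = 0.72/1 = 0.7200.
Geometric mean = √(0.6700 × 0.7200) = 0.6946.
HTMT = 0.4800 / 0.6946 = 0.69.

0.69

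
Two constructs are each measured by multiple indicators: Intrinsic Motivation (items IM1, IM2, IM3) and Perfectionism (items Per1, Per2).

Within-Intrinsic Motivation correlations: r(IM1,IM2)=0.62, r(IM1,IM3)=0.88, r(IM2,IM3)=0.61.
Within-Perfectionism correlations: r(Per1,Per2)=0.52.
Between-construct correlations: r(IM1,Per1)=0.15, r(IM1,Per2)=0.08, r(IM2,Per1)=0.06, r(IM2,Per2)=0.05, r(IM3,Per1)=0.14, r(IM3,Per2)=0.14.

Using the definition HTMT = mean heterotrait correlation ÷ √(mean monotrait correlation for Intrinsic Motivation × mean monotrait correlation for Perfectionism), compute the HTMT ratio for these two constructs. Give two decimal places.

Between-construct mean = 0.62/6 = 0.1033.
Mean within-IM = 2.11/3 = 0.7033; mean within-Per = 0.52/1 = 0.5200.
Geometric mean = √(0.7033 × 0.5200) = 0.6047.
HTMT = 0.1033 / 0.6047 = 0.17.

0.17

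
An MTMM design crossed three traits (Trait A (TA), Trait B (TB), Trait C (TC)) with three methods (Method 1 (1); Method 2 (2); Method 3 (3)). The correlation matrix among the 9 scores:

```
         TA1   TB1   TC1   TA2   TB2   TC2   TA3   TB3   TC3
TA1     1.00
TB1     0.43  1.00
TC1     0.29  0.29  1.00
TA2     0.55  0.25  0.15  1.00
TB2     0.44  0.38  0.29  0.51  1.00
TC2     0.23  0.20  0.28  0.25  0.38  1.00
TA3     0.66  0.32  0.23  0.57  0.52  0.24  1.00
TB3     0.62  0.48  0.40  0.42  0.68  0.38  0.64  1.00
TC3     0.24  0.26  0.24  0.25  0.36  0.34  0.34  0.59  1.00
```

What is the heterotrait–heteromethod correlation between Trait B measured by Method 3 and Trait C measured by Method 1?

0.40

Different traits and methods: r(TB3, TC1) = 0.40.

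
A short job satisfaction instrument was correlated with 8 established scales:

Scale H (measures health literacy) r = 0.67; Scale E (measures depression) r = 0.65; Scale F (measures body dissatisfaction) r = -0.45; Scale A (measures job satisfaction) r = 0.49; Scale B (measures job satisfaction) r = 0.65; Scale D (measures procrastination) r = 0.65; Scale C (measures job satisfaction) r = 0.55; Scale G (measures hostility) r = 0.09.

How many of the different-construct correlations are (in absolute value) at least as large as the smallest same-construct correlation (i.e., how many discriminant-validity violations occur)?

Convergent (same construct = job satisfaction): Scale A, Scale B, Scale C.
Smallest convergent = 0.49. Discriminant |r|: 0.67, 0.65, 0.45, 0.65, 0.09; count ≥ 0.49 → 3.

3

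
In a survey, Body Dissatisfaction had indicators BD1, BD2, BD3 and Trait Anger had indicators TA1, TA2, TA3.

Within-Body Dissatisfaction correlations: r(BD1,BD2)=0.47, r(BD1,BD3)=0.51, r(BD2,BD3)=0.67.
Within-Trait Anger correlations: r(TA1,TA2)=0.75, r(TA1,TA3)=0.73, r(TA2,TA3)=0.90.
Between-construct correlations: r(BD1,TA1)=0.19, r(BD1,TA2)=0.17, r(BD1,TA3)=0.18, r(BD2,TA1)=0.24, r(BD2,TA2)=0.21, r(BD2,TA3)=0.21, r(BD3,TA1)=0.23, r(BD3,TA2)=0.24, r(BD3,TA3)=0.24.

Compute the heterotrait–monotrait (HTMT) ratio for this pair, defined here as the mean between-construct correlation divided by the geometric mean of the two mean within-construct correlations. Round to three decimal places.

Mean heterotrait r = 1.91/9 = 0.2122.
Mean within-BD = 1.65/3 = 0.5500; mean within-TA = 2.38/3 = 0.7933.
Geometric mean = √(0.5500 × 0.7933) = 0.6605.
HTMT = 0.2122 / 0.6605 = 0.321.

0.321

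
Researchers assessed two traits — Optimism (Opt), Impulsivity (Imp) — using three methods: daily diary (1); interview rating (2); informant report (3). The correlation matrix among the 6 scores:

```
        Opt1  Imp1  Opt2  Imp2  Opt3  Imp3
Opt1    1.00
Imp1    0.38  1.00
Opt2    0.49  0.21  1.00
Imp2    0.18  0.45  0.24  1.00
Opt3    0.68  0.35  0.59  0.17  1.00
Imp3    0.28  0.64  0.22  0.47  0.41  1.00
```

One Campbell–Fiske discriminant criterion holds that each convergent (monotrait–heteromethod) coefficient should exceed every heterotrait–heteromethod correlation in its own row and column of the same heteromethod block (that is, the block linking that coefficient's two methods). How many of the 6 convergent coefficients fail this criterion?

0

Checking each validity diagonal entry against its comparison values:
Opt (methods 1·2): 0.49 vs {0.18, 0.21} → pass.
Opt (methods 1·3): 0.68 vs {0.28, 0.35} → pass.
Opt (methods 2·3): 0.59 vs {0.22, 0.17} → pass.
Imp (methods 1·2): 0.45 vs {0.21, 0.18} → pass.
Imp (methods 1·3): 0.64 vs {0.35, 0.28} → pass.
Imp (methods 2·3): 0.47 vs {0.17, 0.22} → pass.
0 of 6 fail.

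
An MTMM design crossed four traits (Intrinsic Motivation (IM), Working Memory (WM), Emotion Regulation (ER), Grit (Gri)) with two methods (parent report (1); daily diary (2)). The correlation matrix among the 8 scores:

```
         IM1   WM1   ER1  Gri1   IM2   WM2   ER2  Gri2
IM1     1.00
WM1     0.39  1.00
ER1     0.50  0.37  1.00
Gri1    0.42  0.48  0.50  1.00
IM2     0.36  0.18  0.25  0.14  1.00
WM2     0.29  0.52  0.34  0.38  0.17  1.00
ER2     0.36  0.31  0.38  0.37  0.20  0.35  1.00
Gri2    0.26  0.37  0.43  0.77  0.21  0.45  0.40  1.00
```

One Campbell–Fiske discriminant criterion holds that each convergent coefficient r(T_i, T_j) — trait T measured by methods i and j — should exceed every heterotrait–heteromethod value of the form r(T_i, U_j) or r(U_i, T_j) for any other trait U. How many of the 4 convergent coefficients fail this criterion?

Convergent coefficients and their comparison sets:
IM (methods 1·2): 0.36 vs {0.29, 0.18, 0.36, 0.25, 0.26, 0.14} → fail.
WM (methods 1·2): 0.52 vs {0.18, 0.29, 0.31, 0.34, 0.37, 0.38} → pass.
ER (methods 1·2): 0.38 vs {0.25, 0.36, 0.34, 0.31, 0.43, 0.37} → fail.
Gri (methods 1·2): 0.77 vs {0.14, 0.26, 0.38, 0.37, 0.37, 0.43} → pass.
2 of 4 fail.

2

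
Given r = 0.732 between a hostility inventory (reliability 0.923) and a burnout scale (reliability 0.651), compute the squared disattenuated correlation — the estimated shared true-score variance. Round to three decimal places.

Disattenuated r = 0.732 / √(0.923 × 0.651) = 0.732 / 0.7752 = 0.9443.
Shared true-score variance = 0.9443² = 0.8917 ≈ 0.892.

0.892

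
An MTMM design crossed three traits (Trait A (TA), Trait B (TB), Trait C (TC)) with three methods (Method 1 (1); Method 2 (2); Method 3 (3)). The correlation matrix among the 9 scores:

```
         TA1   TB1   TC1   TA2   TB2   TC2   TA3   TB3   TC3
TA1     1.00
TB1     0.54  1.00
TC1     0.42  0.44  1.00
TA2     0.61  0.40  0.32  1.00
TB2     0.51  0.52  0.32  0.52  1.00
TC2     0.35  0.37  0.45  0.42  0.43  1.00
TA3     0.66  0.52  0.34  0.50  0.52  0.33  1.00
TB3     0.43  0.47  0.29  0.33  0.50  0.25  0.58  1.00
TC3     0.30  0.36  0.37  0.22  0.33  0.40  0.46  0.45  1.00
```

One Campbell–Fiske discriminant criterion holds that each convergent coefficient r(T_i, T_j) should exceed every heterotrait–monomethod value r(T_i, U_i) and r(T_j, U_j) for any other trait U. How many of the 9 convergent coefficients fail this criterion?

6

Checking each validity diagonal entry against its comparison values:
TA (methods 1·2): 0.61 vs {0.54, 0.52, 0.42, 0.42} → pass.
TA (methods 1·3): 0.66 vs {0.54, 0.58, 0.42, 0.46} → pass.
TA (methods 2·3): 0.50 vs {0.52, 0.58, 0.42, 0.46} → fail.
TB (methods 1·2): 0.52 vs {0.54, 0.52, 0.44, 0.43} → fail.
TB (methods 1·3): 0.47 vs {0.54, 0.58, 0.44, 0.45} → fail.
TB (methods 2·3): 0.50 vs {0.52, 0.58, 0.43, 0.45} → fail.
TC (methods 1·2): 0.45 vs {0.42, 0.42, 0.44, 0.43} → pass.
TC (methods 1·3): 0.37 vs {0.42, 0.46, 0.44, 0.45} → fail.
TC (methods 2·3): 0.40 vs {0.42, 0.46, 0.43, 0.45} → fail.
6 of 9 fail.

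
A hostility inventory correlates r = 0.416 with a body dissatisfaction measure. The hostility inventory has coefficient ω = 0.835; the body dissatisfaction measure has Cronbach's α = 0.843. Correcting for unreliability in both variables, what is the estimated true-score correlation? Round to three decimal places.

r_true = r_obs / √(r_xx · r_yy) = 0.416 / √(0.835 × 0.843) = 0.416 / √0.703905 = 0.416 / 0.8390 ≈ 0.496.

0.496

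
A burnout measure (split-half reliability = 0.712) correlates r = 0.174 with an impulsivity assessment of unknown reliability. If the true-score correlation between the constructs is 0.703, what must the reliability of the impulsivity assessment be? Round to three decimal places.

0.086

r_true = r_obs / √(r_xx · r_yy) ⇒ 0.703 = 0.174 / √(0.712 · r_yy).
√(0.712 · r_yy) = 0.174 / 0.703 = 0.2475; 0.712 · r_yy = 0.0613; r_yy = 0.0613 / 0.712 ≈ 0.086.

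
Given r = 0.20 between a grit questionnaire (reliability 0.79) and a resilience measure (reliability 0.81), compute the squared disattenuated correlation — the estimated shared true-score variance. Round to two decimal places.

Disattenuated r = 0.20 / √(0.79 × 0.81) = 0.20 / 0.7999 = 0.2500.
Shared true-score variance = 0.2500² = 0.0625 ≈ 0.06.

0.06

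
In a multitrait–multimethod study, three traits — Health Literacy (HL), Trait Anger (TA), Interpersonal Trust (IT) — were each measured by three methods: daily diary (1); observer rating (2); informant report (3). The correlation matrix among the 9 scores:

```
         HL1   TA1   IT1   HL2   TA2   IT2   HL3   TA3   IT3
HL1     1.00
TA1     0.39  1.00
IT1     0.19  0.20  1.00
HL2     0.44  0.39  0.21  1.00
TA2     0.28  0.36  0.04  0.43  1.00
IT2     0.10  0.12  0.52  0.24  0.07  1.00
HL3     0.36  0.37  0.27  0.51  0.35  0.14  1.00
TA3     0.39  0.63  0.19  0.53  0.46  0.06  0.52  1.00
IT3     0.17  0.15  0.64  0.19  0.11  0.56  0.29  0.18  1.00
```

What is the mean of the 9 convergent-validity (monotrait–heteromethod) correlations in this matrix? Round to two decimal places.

Convergent values: 0.44, 0.36, 0.51, 0.36, 0.63, 0.46, 0.52, 0.64, 0.56; mean = 4.48/9 = 0.50.

0.50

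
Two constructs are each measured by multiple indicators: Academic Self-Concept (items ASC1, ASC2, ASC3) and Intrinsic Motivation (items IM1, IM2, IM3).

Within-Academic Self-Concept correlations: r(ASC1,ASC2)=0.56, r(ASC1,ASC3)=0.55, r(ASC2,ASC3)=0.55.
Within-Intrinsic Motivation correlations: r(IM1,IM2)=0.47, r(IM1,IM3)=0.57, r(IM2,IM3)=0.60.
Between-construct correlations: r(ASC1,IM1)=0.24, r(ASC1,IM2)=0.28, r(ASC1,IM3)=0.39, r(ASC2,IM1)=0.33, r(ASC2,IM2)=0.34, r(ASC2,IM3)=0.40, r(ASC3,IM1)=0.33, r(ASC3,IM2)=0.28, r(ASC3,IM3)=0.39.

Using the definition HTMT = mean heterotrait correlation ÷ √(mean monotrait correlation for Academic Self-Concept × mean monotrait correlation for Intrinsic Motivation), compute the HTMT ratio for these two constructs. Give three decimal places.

0.602

Mean heterotrait r = 2.98/9 = 0.3311.
Mean within-ASC = 1.66/3 = 0.5533; mean within-IM = 1.64/3 = 0.5467.
Geometric mean = √(0.5533 × 0.5467) = 0.5500.
HTMT = 0.3311 / 0.5500 = 0.602.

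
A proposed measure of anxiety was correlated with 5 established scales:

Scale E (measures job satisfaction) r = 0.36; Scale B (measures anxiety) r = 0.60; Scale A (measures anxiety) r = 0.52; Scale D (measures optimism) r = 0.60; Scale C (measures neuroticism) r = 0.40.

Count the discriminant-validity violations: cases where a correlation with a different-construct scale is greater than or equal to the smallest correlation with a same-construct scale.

1

Convergent (same construct = anxiety): Scale B, Scale A.
Smallest convergent = 0.52. Discriminant values: 0.36, 0.60, 0.40; count ≥ 0.52 → 1.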